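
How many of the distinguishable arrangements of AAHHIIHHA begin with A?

420

Fix A in the first position and arrange the remaining 8 letters.
Those 8 letters have A appearing twice, H appearing 4 times, and I appearing twice, giving (8)!/(4!·2!·2!) = 420.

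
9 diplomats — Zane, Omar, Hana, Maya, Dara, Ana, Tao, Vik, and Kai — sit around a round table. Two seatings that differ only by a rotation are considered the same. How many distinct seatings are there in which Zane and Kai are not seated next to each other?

30240

Without the restriction there are (8)! = 40320 seatings.
Seatings with Zane beside Kai: treat them as a block with 2 internal orders, giving 2 × (7)! = 10080.
Subtracting, 40320 − 10080 = 30240.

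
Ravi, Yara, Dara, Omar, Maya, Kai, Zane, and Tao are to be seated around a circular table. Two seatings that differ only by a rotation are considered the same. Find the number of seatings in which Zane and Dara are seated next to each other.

Treat {Zane, Dara} as one unit (2 internal orders) and seat the resulting 7 units around the table: (6)! circular arrangements.
So 2 × (6)! = 2 × 720 = 1440.

1440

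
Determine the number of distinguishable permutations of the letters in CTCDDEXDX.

The 9 letters of CTCDDEXDX have repeats: C appearing twice, D appearing 3 times, and X appearing twice.
So there are 9! / (3!·2!·2!) = 15120 distinguishable arrangements.

15120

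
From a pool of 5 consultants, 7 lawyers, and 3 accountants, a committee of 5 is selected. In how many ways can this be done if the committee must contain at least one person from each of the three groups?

1925

With no constraint there are C(15,5) = 3003 possible selections.
Subtract selections that omit an entire group: no consultants → C(10,5) = 252; no lawyers → C(8,5) = 56; no accountants → C(12,5) = 792.
Add back selections omitting two groups (i.e. drawn from a single group): C(5,5) + C(7,5) + C(3,5) = 22.
By inclusion–exclusion: 3003 − 1100 + 22 = 1925.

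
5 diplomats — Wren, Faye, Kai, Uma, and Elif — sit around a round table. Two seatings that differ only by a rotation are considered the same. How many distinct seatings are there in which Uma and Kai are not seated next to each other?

12

Without the restriction there are (4)! = 24 seatings.
Seatings with Uma beside Kai: treat them as a block with 2 internal orders, giving 2 × (3)! = 12.
Subtracting, 24 − 12 = 12.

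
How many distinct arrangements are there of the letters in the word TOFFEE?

180

Letter multiplicities in TOFFEE: E×2, F×2, O×1, T×1.
The number of distinct arrangements is 6!/(2!·2!) = 720/4 = 180.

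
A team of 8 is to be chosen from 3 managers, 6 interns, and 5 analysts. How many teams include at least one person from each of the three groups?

2828

Total 8-person selections from all 14: C(14,8) = 3003.
Selections missing a whole group: no managers → C(11,8) = 165; no interns → C(8,8) = 1; no analysts → C(9,8) = 9.
Add back selections omitting two groups (i.e. drawn from a single group): C(3,8) + C(6,8) + C(5,8) = 0.
By inclusion–exclusion: 3003 − 175 + 0 = 2828.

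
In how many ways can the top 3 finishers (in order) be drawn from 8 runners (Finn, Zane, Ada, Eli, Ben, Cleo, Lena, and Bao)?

336

This is an ordered selection of 3 from 8: P(8,3).
That gives 8 × 7 × 6 = 336.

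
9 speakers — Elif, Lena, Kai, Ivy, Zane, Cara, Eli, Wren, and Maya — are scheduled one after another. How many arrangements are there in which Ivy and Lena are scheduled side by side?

80640

Treat {Ivy, Lena} as a single unit. There are 8 units to order, and the pair itself can be ordered 2 ways.
So the count is 2·(8)! = 80640.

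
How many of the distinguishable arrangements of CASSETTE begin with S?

Fix S in the first position and arrange the remaining 7 letters.
Those 7 letters have E appearing twice and T appearing twice, giving (7)!/(2!·2!) = 1260.

1260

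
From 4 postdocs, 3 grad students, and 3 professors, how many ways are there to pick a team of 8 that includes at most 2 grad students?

24

Split by how many grad students are chosen (0 through 2).
Sum: C(3,0)·C(7,8) + C(3,1)·C(7,7) + C(3,2)·C(7,6) = 0 + 3 + 21 = 24.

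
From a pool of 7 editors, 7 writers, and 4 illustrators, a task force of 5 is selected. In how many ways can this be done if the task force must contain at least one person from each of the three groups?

5684

Unrestricted: C(18,5) = 8568 ways to pick any 5 of the 18.
Subtract selections that omit an entire group: no editors → C(11,5) = 462; no writers → C(11,5) = 462; no illustrators → C(14,5) = 2002.
Add back selections omitting two groups (i.e. drawn from a single group): C(7,5) + C(7,5) + C(4,5) = 42.
By inclusion–exclusion: 8568 − 2926 + 42 = 5684.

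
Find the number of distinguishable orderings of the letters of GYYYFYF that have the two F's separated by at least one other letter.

There are 7!/(4!·2!) = 105 arrangements of GYYYFYF in total.
If the two F's are adjacent, glue them into one block, leaving 6 items to arrange: (6)!/(4!) = 30 ways.
Subtracting, 105 − 30 = 75 arrangements keep the F's apart.

75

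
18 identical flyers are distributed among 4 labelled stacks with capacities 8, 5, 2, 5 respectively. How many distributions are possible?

Ignoring the caps, the number of non-negative solutions to x_1+…+x_4 = 18 is C(21,3) = 1330.
Subtract solutions that violate a single cap (substitute x_i' = x_i − (cap_i+1)): x_1 ≥ 9 gives C(12,3) = 220; x_2 ≥ 6 gives C(15,3) = 455; x_3 ≥ 3 gives C(18,3) = 816; x_4 ≥ 6 gives C(15,3) = 455. Together 1946.
Add back pairs where two caps are both exceeded: 20 + 84 + 20 + 220 + 84 + 220 = 648.
Subtract triples: 1 + 0 + 1 + 20 = 22.
By inclusion–exclusion the count is 1330 − 1946 + 648 − 22 = 10.

10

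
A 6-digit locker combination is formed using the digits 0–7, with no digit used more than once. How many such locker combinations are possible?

With no repetition, fill the 6 digits in order: 8 choices, then 7, down to 3.
That product is 8 × 7 × 6 × 5 × 4 × 3 = 20160.

20160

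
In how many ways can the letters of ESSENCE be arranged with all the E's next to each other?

Treat the 3 copies of E as a single block. The multiset to arrange is then {EEE, C, N, S, S}, 5 items in all.
That gives (5)!/(2!) = 60 arrangements.

60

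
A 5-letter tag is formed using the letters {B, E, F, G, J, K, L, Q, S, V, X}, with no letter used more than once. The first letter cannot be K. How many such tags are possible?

The first letter has 11−1 = 10 choices (anything except K).
The remaining 4 letters are filled from the other 10 symbols without repetition: 10 × 9 × 8 × 7 = 5040.
Total: 10 × 5040 = 50400.

50400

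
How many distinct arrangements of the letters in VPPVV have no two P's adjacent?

6

There are 5!/(3!·2!) = 10 arrangements of VPPVV in total.
Arrangements with the P's together: treat PP as one letter, giving (4)!/(3!) = 4.
Hence 10 − 4 = 6.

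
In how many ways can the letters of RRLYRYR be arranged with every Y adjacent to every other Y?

30

Treat the 2 copies of Y as a single block. The multiset to arrange is then {YY, L, R, R, R, R}, 6 items in all.
That gives (6)!/(4!) = 30 arrangements.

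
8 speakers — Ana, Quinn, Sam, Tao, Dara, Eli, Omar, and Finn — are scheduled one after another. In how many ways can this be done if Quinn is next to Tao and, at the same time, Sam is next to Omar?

2880

Treat {Quinn,Tao} as one block (2 orders) and {Sam,Omar} as another (2 orders).
That leaves 6 units to arrange: 2 × 2 × 6! = 4 × 720 = 2880.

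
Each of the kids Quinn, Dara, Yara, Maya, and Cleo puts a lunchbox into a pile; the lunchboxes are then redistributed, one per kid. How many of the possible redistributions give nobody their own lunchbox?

44

Let Aᵢ be the assignments in which kid i gets their own lunchbox. We want the size of the complement of A₁∪…∪A_5.
By inclusion–exclusion this is Σ_{j=0}^{5} (−1)^j C(5,j)·(5−j)!.
Computing: 120 − 120 + 60 − 20 + 5 − 1 = 44.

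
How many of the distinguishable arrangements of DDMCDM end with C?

With the last slot taken by C, it remains to arrange the other 5 letters (DDMDM).
Those 5 letters have D appearing 3 times and M appearing twice, giving (5)!/(3!·2!) = 10.

10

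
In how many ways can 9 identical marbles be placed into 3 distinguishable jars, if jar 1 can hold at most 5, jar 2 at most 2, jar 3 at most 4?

Ignoring the caps, the number of non-negative solutions to x_1+…+x_3 = 9 is C(11,2) = 55.
Subtract solutions that violate a single cap (substitute x_i' = x_i − (cap_i+1)): x_1 ≥ 6 gives C(5,2) = 10; x_2 ≥ 3 gives C(8,2) = 28; x_3 ≥ 5 gives C(6,2) = 15. Together 53.
Add back pairs where two caps are both exceeded: 1 + 0 + 3 = 4.
By inclusion–exclusion the count is 55 − 53 + 4 = 6.

6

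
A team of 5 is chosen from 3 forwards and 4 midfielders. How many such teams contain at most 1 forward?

Split by how many forwards are chosen (0 through 1).
Sum: C(3,0)·C(4,5) + C(3,1)·C(4,4) = 0 + 3 = 3.

3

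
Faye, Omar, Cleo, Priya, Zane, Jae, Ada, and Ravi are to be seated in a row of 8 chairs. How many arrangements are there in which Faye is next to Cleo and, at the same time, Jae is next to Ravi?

Treat {Faye,Cleo} as one block (2 orders) and {Jae,Ravi} as another (2 orders).
That leaves 6 units to arrange: 2 × 2 × 6! = 4 × 720 = 2880.

2880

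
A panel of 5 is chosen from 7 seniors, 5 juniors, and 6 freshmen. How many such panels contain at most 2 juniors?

Split by how many juniors are chosen (0 through 2).
Sum: C(5,0)·C(13,5) + C(5,1)·C(13,4) + C(5,2)·C(13,3) = 1287 + 3575 + 2860 = 7722.

7722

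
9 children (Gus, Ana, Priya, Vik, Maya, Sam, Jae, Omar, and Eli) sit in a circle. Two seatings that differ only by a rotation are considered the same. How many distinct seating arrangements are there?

Around a circle, 9 distinct people have 9!/9 = (8)! = 40320 rotationally distinct seatings.

40320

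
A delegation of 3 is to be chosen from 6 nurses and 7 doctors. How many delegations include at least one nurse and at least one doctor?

With no constraint there are C(13,3) = 286 possible selections.
Selections missing a whole group: no nurses → C(7,3) = 35; no doctors → C(6,3) = 20.
Both groups omitted at once is impossible, so 286 − 55 = 231.

231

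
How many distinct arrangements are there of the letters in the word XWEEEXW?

XWEEEXW has 7 letters with E appearing 3 times, W appearing twice, and X appearing twice.
So there are 7! / (3!·2!·2!) = 210 distinguishable arrangements.

210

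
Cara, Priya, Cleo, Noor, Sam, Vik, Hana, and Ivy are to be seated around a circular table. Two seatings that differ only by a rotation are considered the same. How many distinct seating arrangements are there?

5040

Fix one person's seat to break rotational symmetry; the remaining 7 people can be arranged in (7)! = 5040 ways.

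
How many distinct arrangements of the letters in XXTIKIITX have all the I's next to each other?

Treat the 3 copies of I as a single block. The multiset to arrange is then {III, K, T, T, X, X, X}, 7 items in all.
That gives (7)!/(3!·2!) = 420 arrangements.

420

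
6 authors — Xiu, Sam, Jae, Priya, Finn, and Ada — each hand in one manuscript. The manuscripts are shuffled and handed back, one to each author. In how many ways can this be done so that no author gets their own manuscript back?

265

This is the derangement count D_6: permutations of 6 items with no fixed point.
By inclusion–exclusion this is Σ_{j=0}^{6} (−1)^j C(6,j)·(6−j)!.
Computing: 720 − 720 + 360 − 120 + 30 − 6 + 1 = 265.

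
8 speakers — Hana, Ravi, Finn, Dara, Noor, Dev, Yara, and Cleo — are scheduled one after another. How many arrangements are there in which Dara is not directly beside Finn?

There are 8! = 40320 arrangements in all. If Dara and Finn are adjacent, merging them into one block gives 2·(7)! = 10080 arrangements.
So 40320 − 10080 = 30240 arrangements keep them apart.

30240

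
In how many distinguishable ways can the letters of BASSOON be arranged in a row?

The 7 letters of BASSOON have repeats: O appearing twice and S appearing twice.
So there are 7! / (2!·2!) = 1260 distinguishable arrangements.

1260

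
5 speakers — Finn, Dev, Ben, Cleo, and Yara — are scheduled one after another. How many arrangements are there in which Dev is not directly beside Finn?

72

There are 5! = 120 arrangements in all. If Dev and Finn are adjacent, merging them into one block gives 2·(4)! = 48 arrangements.
Complementary counting: 120 − 48 = 72.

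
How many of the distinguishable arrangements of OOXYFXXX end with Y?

105

Fix Y in the last position and arrange the remaining 7 letters.
Those 7 letters have O appearing twice and X appearing 4 times, giving (7)!/(4!·2!) = 105.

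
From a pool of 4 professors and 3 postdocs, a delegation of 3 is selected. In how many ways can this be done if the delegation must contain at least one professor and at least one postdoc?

30

Unrestricted: C(7,3) = 35 ways to pick any 3 of the 7.
Selections missing a whole group: no professors → C(3,3) = 1; no postdocs → C(4,3) = 4.
Both groups omitted at once is impossible, so 35 − 5 = 30.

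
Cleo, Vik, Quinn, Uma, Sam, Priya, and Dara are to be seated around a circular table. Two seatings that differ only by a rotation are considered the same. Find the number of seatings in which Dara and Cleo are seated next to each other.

240

Treat {Dara, Cleo} as one unit (2 internal orders) and seat the resulting 6 units around the table: (5)! circular arrangements.
So 2 × (5)! = 2 × 120 = 240.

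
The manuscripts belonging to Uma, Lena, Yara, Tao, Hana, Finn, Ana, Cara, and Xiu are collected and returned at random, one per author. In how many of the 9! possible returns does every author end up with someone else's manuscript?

Let Aᵢ be the assignments in which author i gets their own manuscript. We want the size of the complement of A₁∪…∪A_9.
By inclusion–exclusion this is Σ_{j=0}^{9} (−1)^j C(9,j)·(9−j)!.
Computing: 362880 − 362880 + 181440 − 60480 + 15120 − 3024 + 504 − 72 + 9 − 1 = 133496.

133496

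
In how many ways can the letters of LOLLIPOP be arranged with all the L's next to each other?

Treat the 3 copies of L as a single block. The multiset to arrange is then {LLL, I, O, O, P, P}, 6 items in all.
That gives (6)!/(2!·2!) = 180 arrangements.

180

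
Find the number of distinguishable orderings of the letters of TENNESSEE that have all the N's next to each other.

Treat the 2 copies of N as a single block. The multiset to arrange is then {NN, E, E, E, E, S, S, T}, 8 items in all.
That gives (8)!/(4!·2!) = 840 arrangements.

840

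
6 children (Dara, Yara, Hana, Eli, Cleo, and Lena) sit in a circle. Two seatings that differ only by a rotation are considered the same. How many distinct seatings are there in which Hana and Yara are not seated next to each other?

72

Without the restriction there are (5)! = 120 seatings.
Those with Hana next to Yara: fuse the pair into one unit and seat 5 units around a circle — 2·(4)! = 48.
Subtracting, 120 − 48 = 72.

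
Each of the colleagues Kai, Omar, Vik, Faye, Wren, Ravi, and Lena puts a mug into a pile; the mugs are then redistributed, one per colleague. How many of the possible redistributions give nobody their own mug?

1854

Count assignments avoiding every fixed point. For any j of the 7 colleagues fixed to their own mug, the other 7−j can be arranged in (7−j)! ways.
By inclusion–exclusion this is Σ_{j=0}^{7} (−1)^j C(7,j)·(7−j)!.
Computing: 5040 − 5040 + 2520 − 840 + 210 − 42 + 7 − 1 = 1854.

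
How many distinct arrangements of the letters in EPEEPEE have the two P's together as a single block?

Treat the 2 copies of P as a single block. The multiset to arrange is then {PP, E, E, E, E, E}, 6 items in all.
That gives (6)!/(5!) = 6 arrangements.

6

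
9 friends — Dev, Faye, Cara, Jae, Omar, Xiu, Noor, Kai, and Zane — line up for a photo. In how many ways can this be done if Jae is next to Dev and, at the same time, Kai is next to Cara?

20160

Treat {Jae,Dev} as one block (2 orders) and {Kai,Cara} as another (2 orders).
That leaves 7 units to arrange: 2 × 2 × 7! = 4 × 5040 = 20160.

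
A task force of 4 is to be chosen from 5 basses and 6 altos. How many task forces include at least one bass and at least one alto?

Unrestricted: C(11,4) = 330 ways to pick any 4 of the 11.
Selections missing a whole group: no basses → C(6,4) = 15; no altos → C(5,4) = 5.
Both groups omitted at once is impossible, so 330 − 20 = 310.

310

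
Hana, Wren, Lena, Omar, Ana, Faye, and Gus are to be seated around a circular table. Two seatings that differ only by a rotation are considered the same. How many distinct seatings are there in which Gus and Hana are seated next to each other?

Treat {Gus, Hana} as one unit (2 internal orders) and seat the resulting 6 units around the table: (5)! circular arrangements.
So 2 × (5)! = 2 × 120 = 240.

240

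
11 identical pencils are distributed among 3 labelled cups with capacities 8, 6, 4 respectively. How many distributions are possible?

By stars and bars, unrestricted non-negative solutions to x_1+…+x_3 = 11 number C(11+2,2) = 78.
Subtract solutions that violate a single cap (substitute x_i' = x_i − (cap_i+1)): x_1 ≥ 9 gives C(4,2) = 6; x_2 ≥ 7 gives C(6,2) = 15; x_3 ≥ 5 gives C(8,2) = 28. Together 49.
No two caps can be exceeded simultaneously, so the pair terms are all 0.
By inclusion–exclusion the count is 78 − 49 + 0 = 29.

29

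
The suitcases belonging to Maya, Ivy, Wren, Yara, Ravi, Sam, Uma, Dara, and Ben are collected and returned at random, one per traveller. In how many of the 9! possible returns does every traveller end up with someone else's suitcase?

133496

Let Aᵢ be the assignments in which traveller i gets their own suitcase. We want the size of the complement of A₁∪…∪A_9.
By inclusion–exclusion this is Σ_{j=0}^{9} (−1)^j C(9,j)·(9−j)!.
Computing: 362880 − 362880 + 181440 − 60480 + 15120 − 3024 + 504 − 72 + 9 − 1 = 133496.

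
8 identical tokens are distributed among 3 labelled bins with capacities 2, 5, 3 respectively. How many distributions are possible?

Ignoring the caps, the number of non-negative solutions to x_1+…+x_3 = 8 is C(10,2) = 45.
Subtract solutions that violate a single cap (substitute x_i' = x_i − (cap_i+1)): x_1 ≥ 3 gives C(7,2) = 21; x_2 ≥ 6 gives C(4,2) = 6; x_3 ≥ 4 gives C(6,2) = 15. Together 42.
Add back pairs where two caps are both exceeded: 0 + 3 + 0 = 3.
By inclusion–exclusion the count is 45 − 42 + 3 = 6.

6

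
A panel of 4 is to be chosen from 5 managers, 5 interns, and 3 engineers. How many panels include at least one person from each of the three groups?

With no constraint there are C(13,4) = 715 possible selections.
Selections missing a whole group: no managers → C(8,4) = 70; no interns → C(8,4) = 70; no engineers → C(10,4) = 210.
Add back selections omitting two groups (i.e. drawn from a single group): C(5,4) + C(5,4) + C(3,4) = 10.
By inclusion–exclusion: 715 − 350 + 10 = 375.

375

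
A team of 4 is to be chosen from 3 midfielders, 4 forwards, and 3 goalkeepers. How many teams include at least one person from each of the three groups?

126

With no constraint there are C(10,4) = 210 possible selections.
Selections missing a whole group: no midfielders → C(7,4) = 35; no forwards → C(6,4) = 15; no goalkeepers → C(7,4) = 35.
Add back selections omitting two groups (i.e. drawn from a single group): C(3,4) + C(4,4) + C(3,4) = 1.
By inclusion–exclusion: 210 − 85 + 1 = 126.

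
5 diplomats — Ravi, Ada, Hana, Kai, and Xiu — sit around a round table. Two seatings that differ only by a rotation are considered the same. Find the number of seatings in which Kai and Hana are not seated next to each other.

12

Without the restriction there are (4)! = 24 seatings.
Seatings with Kai beside Hana: treat them as a block with 2 internal orders, giving 2 × (3)! = 12.
Subtracting, 24 − 12 = 12.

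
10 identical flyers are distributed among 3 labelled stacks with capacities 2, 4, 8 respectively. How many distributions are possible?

By stars and bars, unrestricted non-negative solutions to x_1+…+x_3 = 10 number C(10+2,2) = 66.
Subtract solutions that violate a single cap (substitute x_i' = x_i − (cap_i+1)): x_1 ≥ 3 gives C(9,2) = 36; x_2 ≥ 5 gives C(7,2) = 21; x_3 ≥ 9 gives C(3,2) = 3. Together 60.
Add back pairs where two caps are both exceeded: 6 + 0 + 0 = 6.
By inclusion–exclusion the count is 66 − 60 + 6 = 12.

12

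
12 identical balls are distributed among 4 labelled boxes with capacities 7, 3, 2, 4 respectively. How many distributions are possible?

Without the upper bounds there are C(15,3) = 455 ways to split 12 among 4 boxes.
Subtract solutions that violate a single cap (substitute x_i' = x_i − (cap_i+1)): x_1 ≥ 8 gives C(7,3) = 35; x_2 ≥ 4 gives C(11,3) = 165; x_3 ≥ 3 gives C(12,3) = 220; x_4 ≥ 5 gives C(10,3) = 120. Together 540.
Add back pairs where two caps are both exceeded: 1 + 4 + 0 + 56 + 20 + 35 = 116.
Subtract triples: 0 + 0 + 0 + 1 = 1.
By inclusion–exclusion the count is 455 − 540 + 116 − 1 = 30.

30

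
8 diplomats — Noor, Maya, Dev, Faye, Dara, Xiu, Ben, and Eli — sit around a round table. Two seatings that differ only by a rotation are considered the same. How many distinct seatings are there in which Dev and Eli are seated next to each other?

Treat {Dev, Eli} as one unit (2 internal orders) and seat the resulting 7 units around the table: (6)! circular arrangements.
So 2 × (6)! = 2 × 720 = 1440.

1440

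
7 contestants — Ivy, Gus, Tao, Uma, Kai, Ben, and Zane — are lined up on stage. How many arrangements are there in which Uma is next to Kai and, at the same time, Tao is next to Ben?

480

Treat {Uma,Kai} as one block (2 orders) and {Tao,Ben} as another (2 orders).
That leaves 5 units to arrange: 2 × 2 × 5! = 4 × 120 = 480.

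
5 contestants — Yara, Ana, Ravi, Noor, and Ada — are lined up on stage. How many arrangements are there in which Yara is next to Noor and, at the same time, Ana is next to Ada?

24

Treat {Yara,Noor} as one block (2 orders) and {Ana,Ada} as another (2 orders).
That leaves 3 units to arrange: 2 × 2 × 3! = 4 × 6 = 24.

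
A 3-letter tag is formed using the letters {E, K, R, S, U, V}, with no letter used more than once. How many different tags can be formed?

120

With no repetition, fill the 3 letters in order: 6 choices, then 5, down to 4.
That product is 6 × 5 × 4 = 120.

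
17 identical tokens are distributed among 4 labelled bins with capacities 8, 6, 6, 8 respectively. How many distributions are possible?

274

Ignoring the caps, the number of non-negative solutions to x_1+…+x_4 = 17 is C(20,3) = 1140.
Subtract solutions that violate a single cap (substitute x_i' = x_i − (cap_i+1)): x_1 ≥ 9 gives C(11,3) = 165; x_2 ≥ 7 gives C(13,3) = 286; x_3 ≥ 7 gives C(13,3) = 286; x_4 ≥ 9 gives C(11,3) = 165. Together 902.
Add back pairs where two caps are both exceeded: 4 + 4 + 0 + 20 + 4 + 4 = 36.
By inclusion–exclusion the count is 1140 − 902 + 36 = 274.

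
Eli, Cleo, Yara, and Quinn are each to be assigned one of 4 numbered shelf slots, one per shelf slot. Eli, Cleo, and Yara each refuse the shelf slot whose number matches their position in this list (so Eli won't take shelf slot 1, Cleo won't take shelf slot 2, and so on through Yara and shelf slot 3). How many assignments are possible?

11

Let Aᵢ (for i ∈ {1, 2, 3}) be the placements that put person i in their forbidden shelf slot. Any j of these fix j positions, leaving (4−j)! ways to fill the rest, and there are C(3,j) ways to pick which j.
By inclusion–exclusion, the number of valid placements is Σ_{j=0}^{3} (−1)^j C(3,j)·(4−j)!.
Computing: 24 − 18 + 6 − 1 = 11.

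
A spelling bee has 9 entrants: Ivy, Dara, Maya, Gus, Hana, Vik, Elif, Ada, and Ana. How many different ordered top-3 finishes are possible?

504

This is an ordered selection of 3 from 9: P(9,3).
That gives 9 × 8 × 7 = 504.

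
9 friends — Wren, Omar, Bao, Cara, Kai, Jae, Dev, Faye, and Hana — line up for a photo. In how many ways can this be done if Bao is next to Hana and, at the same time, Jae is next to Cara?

20160

Treat {Bao,Hana} as one block (2 orders) and {Jae,Cara} as another (2 orders).
That leaves 7 units to arrange: 2 × 2 × 7! = 4 × 5040 = 20160.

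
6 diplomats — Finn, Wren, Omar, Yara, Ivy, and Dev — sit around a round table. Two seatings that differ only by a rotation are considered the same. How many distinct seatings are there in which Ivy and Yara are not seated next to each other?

72

All circular seatings of 6 people number (5)! = 120.
Those with Ivy next to Yara: fuse the pair into one unit and seat 5 units around a circle — 2·(4)! = 48.
Subtracting, 120 − 48 = 72.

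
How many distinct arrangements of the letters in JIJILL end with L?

30

Fix L in the last position and arrange the remaining 5 letters.
Those 5 letters have I appearing twice and J appearing twice, giving (5)!/(2!·2!) = 30.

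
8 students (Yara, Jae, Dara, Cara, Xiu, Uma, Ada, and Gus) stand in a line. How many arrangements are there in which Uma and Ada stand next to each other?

Glue Uma and Ada into one block (2 internal orders), leaving 7 units to arrange in a row.
That gives 2 × 7! = 2 × 5040 = 10080.

10080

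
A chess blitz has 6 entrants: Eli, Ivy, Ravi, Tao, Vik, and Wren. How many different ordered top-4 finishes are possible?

360

This is an ordered selection of 4 from 6: P(6,4).
That gives 6 × 5 × 4 × 3 = 360.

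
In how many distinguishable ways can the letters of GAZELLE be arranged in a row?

Letter multiplicities in GAZELLE: A×1, E×2, G×1, L×2, Z×1.
So there are 7! / (2!·2!) = 1260 distinguishable arrangements.

1260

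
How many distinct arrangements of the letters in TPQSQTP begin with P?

180

With the first slot taken by P, it remains to arrange the other 6 letters (TQSQTP).
Those 6 letters have Q appearing twice and T appearing twice, giving (6)!/(2!·2!) = 180.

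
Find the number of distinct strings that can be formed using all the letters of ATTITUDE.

ATTITUDE has 8 letters with T appearing 3 times.
So there are 8! / (3!) = 6720 distinguishable arrangements.

6720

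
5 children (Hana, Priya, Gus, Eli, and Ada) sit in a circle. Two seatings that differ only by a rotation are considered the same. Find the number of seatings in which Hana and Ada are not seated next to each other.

Without the restriction there are (4)! = 24 seatings.
Those with Hana next to Ada: fuse the pair into one unit and seat 4 units around a circle — 2·(3)! = 12.
Subtracting, 24 − 12 = 12.

12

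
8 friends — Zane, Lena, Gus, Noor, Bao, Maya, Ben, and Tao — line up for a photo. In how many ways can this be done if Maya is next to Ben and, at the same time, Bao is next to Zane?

2880

Treat {Maya,Ben} as one block (2 orders) and {Bao,Zane} as another (2 orders).
That leaves 6 units to arrange: 2 × 2 × 6! = 4 × 720 = 2880.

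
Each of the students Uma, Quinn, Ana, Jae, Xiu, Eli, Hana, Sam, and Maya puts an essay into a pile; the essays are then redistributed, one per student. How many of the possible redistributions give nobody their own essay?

Count assignments avoiding every fixed point. For any j of the 9 students fixed to their own essay, the other 9−j can be arranged in (9−j)! ways.
By inclusion–exclusion this is Σ_{j=0}^{9} (−1)^j C(9,j)·(9−j)!.
Computing: 362880 − 362880 + 181440 − 60480 + 15120 − 3024 + 504 − 72 + 9 − 1 = 133496.

133496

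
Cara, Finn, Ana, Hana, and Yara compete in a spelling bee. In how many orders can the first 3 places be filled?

60

This is an ordered selection of 3 from 5: P(5,3).
That gives 5 × 4 × 3 = 60.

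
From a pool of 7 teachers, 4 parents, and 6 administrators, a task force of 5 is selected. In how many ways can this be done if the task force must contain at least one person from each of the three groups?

4214

Unrestricted: C(17,5) = 6188 ways to pick any 5 of the 17.
Subtract selections that omit an entire group: no teachers → C(10,5) = 252; no parents → C(13,5) = 1287; no administrators → C(11,5) = 462.
Add back selections omitting two groups (i.e. drawn from a single group): C(7,5) + C(4,5) + C(6,5) = 27.
By inclusion–exclusion: 6188 − 2001 + 27 = 4214.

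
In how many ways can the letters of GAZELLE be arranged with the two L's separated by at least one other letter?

Total arrangements of GAZELLE: 7!/(2!·2!) = 1260.
If the two L's are adjacent, glue them into one block, leaving 6 items to arrange: (6)!/(2!) = 360 ways.
Hence 1260 − 360 = 900.

900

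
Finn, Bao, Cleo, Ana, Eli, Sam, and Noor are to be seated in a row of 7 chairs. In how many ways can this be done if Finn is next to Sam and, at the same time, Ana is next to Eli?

Treat {Finn,Sam} as one block (2 orders) and {Ana,Eli} as another (2 orders).
That leaves 5 units to arrange: 2 × 2 × 5! = 4 × 120 = 480.

480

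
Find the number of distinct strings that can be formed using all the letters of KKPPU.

30

KKPPU has 5 letters with K appearing twice and P appearing twice.
The number of distinct arrangements is 5!/(2!·2!) = 120/4 = 30.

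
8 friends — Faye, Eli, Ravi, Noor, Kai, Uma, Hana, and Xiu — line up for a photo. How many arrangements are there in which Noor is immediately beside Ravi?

Treat {Noor, Ravi} as a single unit. There are 7 units to order, and the pair itself can be ordered 2 ways.
That gives 2 × 7! = 2 × 5040 = 10080.

10080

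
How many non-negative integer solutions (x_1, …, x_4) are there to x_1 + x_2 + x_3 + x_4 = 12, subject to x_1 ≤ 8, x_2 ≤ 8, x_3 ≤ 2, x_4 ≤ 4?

112

Without the upper bounds there are C(15,3) = 455 ways to split 12 among 4 variables.
Subtract solutions that violate a single cap (substitute x_i' = x_i − (cap_i+1)): x_1 ≥ 9 gives C(6,3) = 20; x_2 ≥ 9 gives C(6,3) = 20; x_3 ≥ 3 gives C(12,3) = 220; x_4 ≥ 5 gives C(10,3) = 120. Together 380.
Add back pairs where two caps are both exceeded: 0 + 1 + 0 + 1 + 0 + 35 = 37.
By inclusion–exclusion the count is 455 − 380 + 37 = 112.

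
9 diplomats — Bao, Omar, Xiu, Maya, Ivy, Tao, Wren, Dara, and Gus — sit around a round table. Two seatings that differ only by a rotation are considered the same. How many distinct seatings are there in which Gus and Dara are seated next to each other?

10080

Glue Gus and Dara into a block (2 internal orders). Seating 8 units around a circle gives (7)! arrangements.
So 2 × (7)! = 2 × 5040 = 10080.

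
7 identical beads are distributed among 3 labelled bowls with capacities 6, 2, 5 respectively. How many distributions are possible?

Ignoring the caps, the number of non-negative solutions to x_1+…+x_3 = 7 is C(9,2) = 36.
Subtract solutions that violate a single cap (substitute x_i' = x_i − (cap_i+1)): x_1 ≥ 7 gives C(2,2) = 1; x_2 ≥ 3 gives C(6,2) = 15; x_3 ≥ 6 gives C(3,2) = 3. Together 19.
No two caps can be exceeded simultaneously, so the pair terms are all 0.
By inclusion–exclusion the count is 36 − 19 + 0 = 17.

17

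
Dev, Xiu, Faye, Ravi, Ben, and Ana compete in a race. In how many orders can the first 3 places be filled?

120

There are 6 choices for 1st place, 5 for 2nd, and 4 for 3rd.
That gives 6 × 5 × 4 = 120.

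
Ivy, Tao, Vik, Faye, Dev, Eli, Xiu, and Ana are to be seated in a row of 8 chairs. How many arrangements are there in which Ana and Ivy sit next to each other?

10080

Treat {Ana, Ivy} as a single unit. There are 7 units to order, and the pair itself can be ordered 2 ways.
So the count is 2·(7)! = 10080.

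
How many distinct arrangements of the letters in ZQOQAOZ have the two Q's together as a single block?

180

Treat the 2 copies of Q as a single block. The multiset to arrange is then {QQ, A, O, O, Z, Z}, 6 items in all.
That gives (6)!/(2!·2!) = 180 arrangements.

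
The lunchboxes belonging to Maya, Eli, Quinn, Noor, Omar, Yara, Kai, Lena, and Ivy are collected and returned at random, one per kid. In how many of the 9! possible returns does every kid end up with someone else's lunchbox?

133496

This is the derangement count D_9: permutations of 9 items with no fixed point.
By inclusion–exclusion this is Σ_{j=0}^{9} (−1)^j C(9,j)·(9−j)!.
Computing: 362880 − 362880 + 181440 − 60480 + 15120 − 3024 + 504 − 72 + 9 − 1 = 133496.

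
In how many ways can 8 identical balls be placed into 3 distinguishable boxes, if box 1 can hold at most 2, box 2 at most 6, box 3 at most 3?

By stars and bars, unrestricted non-negative solutions to x_1+…+x_3 = 8 number C(8+2,2) = 45.
Subtract solutions that violate a single cap (substitute x_i' = x_i − (cap_i+1)): x_1 ≥ 3 gives C(7,2) = 21; x_2 ≥ 7 gives C(3,2) = 3; x_3 ≥ 4 gives C(6,2) = 15. Together 39.
Add back pairs where two caps are both exceeded: 0 + 3 + 0 = 3.
By inclusion–exclusion the count is 45 − 39 + 3 = 9.

9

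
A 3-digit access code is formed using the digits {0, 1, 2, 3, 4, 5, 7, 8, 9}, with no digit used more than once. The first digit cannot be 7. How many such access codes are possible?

448

The first digit has 9−1 = 8 choices (anything except 7).
The remaining 2 digits are filled from the other 8 symbols without repetition: 8 × 7 = 56.
Total: 8 × 56 = 448.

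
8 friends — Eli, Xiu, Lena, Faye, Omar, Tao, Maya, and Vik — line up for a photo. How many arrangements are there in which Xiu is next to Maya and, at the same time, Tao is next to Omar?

2880

Treat {Xiu,Maya} as one block (2 orders) and {Tao,Omar} as another (2 orders).
That leaves 6 units to arrange: 2 × 2 × 6! = 4 × 720 = 2880.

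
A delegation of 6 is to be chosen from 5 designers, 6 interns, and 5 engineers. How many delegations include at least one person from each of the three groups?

6875

With no constraint there are C(16,6) = 8008 possible selections.
Selections missing a whole group: no designers → C(11,6) = 462; no interns → C(10,6) = 210; no engineers → C(11,6) = 462.
Add back selections omitting two groups (i.e. drawn from a single group): C(5,6) + C(6,6) + C(5,6) = 1.
By inclusion–exclusion: 8008 − 1134 + 1 = 6875.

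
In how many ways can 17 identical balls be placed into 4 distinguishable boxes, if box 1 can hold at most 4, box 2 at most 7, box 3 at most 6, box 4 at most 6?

80

Without the upper bounds there are C(20,3) = 1140 ways to split 17 among 4 boxes.
Subtract solutions that violate a single cap (substitute x_i' = x_i − (cap_i+1)): x_1 ≥ 5 gives C(15,3) = 455; x_2 ≥ 8 gives C(12,3) = 220; x_3 ≥ 7 gives C(13,3) = 286; x_4 ≥ 7 gives C(13,3) = 286. Together 1247.
Add back pairs where two caps are both exceeded: 35 + 56 + 56 + 10 + 10 + 20 = 187.
By inclusion–exclusion the count is 1140 − 1247 + 187 = 80.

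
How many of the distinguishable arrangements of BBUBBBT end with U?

With the last slot taken by U, it remains to arrange the other 6 letters (BBBBBT).
Those 6 letters have B appearing 5 times, giving (6)!/(5!) = 6.

6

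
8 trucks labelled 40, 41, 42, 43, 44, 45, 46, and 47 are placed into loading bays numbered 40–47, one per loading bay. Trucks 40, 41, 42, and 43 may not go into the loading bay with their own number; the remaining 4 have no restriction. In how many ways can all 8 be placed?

Let Aᵢ (for 40 ≤ i ≤ 43) be the placements that put truck i in its forbidden loading bay. Any j of these fix j positions, leaving (8−j)! ways to fill the rest, and there are C(4,j) ways to pick which j.
By inclusion–exclusion, the number of valid placements is Σ_{j=0}^{4} (−1)^j C(4,j)·(8−j)!.
Computing: 40320 − 20160 + 4320 − 480 + 24 = 24024.

24024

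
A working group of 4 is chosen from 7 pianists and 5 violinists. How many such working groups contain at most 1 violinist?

210

Split by how many violinists are chosen (0 through 1).
Sum: C(5,0)·C(7,4) + C(5,1)·C(7,3) = 35 + 175 = 210.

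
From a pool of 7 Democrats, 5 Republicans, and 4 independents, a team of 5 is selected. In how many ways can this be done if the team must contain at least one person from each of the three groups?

Total 5-person selections from all 16: C(16,5) = 4368.
Selections missing a whole group: no Democrats → C(9,5) = 126; no Republicans → C(11,5) = 462; no independents → C(12,5) = 792.
Add back selections omitting two groups (i.e. drawn from a single group): C(7,5) + C(5,5) + C(4,5) = 22.
By inclusion–exclusion: 4368 − 1380 + 22 = 3010.

3010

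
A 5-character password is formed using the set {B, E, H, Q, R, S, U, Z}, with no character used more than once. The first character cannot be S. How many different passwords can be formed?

The first character has 8−1 = 7 choices (anything except S).
The remaining 4 characters are filled from the other 7 symbols without repetition: 7 × 6 × 5 × 4 = 840.
Total: 7 × 840 = 5880.

5880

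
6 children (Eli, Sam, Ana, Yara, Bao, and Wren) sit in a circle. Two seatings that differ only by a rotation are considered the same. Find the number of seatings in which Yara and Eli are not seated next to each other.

Without the restriction there are (5)! = 120 seatings.
Those with Yara next to Eli: fuse the pair into one unit and seat 5 units around a circle — 2·(4)! = 48.
Subtracting, 120 − 48 = 72.

72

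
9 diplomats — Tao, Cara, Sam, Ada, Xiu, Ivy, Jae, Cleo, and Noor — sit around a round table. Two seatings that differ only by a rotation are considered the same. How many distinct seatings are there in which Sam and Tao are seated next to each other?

10080

Treat {Sam, Tao} as one unit (2 internal orders) and seat the resulting 8 units around the table: (7)! circular arrangements.
So 2 × (7)! = 2 × 5040 = 10080.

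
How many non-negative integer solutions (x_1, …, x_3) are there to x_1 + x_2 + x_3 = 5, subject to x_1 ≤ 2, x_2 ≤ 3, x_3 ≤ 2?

By stars and bars, unrestricted non-negative solutions to x_1+…+x_3 = 5 number C(5+2,2) = 21.
Subtract solutions that violate a single cap (substitute x_i' = x_i − (cap_i+1)): x_1 ≥ 3 gives C(4,2) = 6; x_2 ≥ 4 gives C(3,2) = 3; x_3 ≥ 3 gives C(4,2) = 6. Together 15.
No two caps can be exceeded simultaneously, so the pair terms are all 0.
By inclusion–exclusion the count is 21 − 15 + 0 = 6.

6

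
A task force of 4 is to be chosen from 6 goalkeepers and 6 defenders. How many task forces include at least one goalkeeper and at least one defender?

Unrestricted: C(12,4) = 495 ways to pick any 4 of the 12.
Subtract selections that omit an entire group: no goalkeepers → C(6,4) = 15; no defenders → C(6,4) = 15.
Both groups omitted at once is impossible, so 495 − 30 = 465.

465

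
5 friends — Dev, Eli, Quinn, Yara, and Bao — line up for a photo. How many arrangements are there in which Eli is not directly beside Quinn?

There are 5! = 120 arrangements in all. If Eli and Quinn are adjacent, merging them into one block gives 2·(4)! = 48 arrangements.
So 120 − 48 = 72 arrangements keep them apart.

72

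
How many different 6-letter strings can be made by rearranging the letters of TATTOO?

60

TATTOO has 6 letters with O appearing twice and T appearing 3 times.
The number of distinct arrangements is 6!/(3!·2!) = 720/12 = 60.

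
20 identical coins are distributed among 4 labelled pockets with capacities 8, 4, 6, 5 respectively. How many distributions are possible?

By stars and bars, unrestricted non-negative solutions to x_1+…+x_4 = 20 number C(20+3,3) = 1771.
Subtract solutions that violate a single cap (substitute x_i' = x_i − (cap_i+1)): x_1 ≥ 9 gives C(14,3) = 364; x_2 ≥ 5 gives C(18,3) = 816; x_3 ≥ 7 gives C(16,3) = 560; x_4 ≥ 6 gives C(17,3) = 680. Together 2420.
Add back pairs where two caps are both exceeded: 84 + 35 + 56 + 165 + 220 + 120 = 680.
Subtract triples: 0 + 1 + 0 + 10 = 11.
By inclusion–exclusion the count is 1771 − 2420 + 680 − 11 = 20.

20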